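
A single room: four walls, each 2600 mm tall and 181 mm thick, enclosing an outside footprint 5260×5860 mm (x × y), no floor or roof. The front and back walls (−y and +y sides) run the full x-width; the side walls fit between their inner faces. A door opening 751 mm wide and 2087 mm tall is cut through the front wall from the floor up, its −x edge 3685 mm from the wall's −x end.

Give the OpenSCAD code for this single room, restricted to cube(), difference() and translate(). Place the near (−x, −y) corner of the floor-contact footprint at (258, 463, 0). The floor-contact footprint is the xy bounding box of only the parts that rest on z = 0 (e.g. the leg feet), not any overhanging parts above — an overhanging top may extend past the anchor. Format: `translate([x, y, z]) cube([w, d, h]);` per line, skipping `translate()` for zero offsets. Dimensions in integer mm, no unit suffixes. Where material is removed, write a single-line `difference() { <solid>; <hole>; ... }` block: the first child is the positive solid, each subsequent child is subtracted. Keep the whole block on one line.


difference() { translate([258, 463, 0]) cube([5260, 181, 2600]); translate([3943, 463, 0]) cube([751, 181, 2087]); }
translate([258, 6142, 0]) cube([5260, 181, 2600]);
translate([258, 644, 0]) cube([181, 5498, 2600]);
translate([5337, 644, 0]) cube([181, 5498, 2600]);


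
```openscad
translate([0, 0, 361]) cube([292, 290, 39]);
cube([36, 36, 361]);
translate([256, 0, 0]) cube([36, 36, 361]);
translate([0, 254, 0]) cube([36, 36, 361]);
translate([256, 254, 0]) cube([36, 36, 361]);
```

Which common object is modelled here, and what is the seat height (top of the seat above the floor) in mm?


A stool. The seat height is 400 mm.

A 292×290×39 slab at z = 361 on four corner posts — a stool. The seat top is 361 + 39 = 400 mm.


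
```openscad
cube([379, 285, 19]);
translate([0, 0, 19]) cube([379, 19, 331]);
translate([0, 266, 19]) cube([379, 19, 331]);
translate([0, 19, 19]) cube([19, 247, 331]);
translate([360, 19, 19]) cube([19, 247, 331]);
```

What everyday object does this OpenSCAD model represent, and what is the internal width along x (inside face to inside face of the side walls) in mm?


An open box. The internal width is 341 mm.

A 379×285 base slab with four walls standing on it — an open box. The base is 379 mm wide and the walls are 19 mm thick, so the internal width is 379 − 2 × 19 = 341 mm.


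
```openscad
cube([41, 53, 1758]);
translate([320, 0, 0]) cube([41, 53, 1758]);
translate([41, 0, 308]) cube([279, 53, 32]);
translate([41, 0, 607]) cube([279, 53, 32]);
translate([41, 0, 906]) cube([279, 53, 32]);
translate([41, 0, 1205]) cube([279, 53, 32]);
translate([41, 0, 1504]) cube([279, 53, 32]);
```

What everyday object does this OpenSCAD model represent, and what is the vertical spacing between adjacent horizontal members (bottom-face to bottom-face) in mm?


A ladder. The rung spacing is 299 mm.

Two tall 41×53 posts with 5 short bars between them — a ladder. Adjacent rungs sit at z = 308 and z = 607, so the spacing is 607 − 308 = 299 mm.


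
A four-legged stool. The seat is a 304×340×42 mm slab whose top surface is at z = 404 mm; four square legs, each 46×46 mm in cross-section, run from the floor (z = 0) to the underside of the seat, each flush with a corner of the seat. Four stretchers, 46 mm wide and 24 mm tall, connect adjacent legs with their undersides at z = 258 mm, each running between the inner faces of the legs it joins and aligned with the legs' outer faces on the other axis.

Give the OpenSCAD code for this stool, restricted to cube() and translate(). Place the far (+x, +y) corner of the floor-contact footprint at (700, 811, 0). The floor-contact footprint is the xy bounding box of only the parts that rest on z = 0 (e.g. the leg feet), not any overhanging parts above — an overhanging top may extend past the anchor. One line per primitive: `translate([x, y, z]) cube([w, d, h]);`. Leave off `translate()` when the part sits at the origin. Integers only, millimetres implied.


translate([396, 471, 362]) cube([304, 340, 42]);
translate([396, 471, 0]) cube([46, 46, 362]);
translate([654, 471, 0]) cube([46, 46, 362]);
translate([396, 765, 0]) cube([46, 46, 362]);
translate([654, 765, 0]) cube([46, 46, 362]);
translate([442, 471, 258]) cube([212, 46, 24]);
translate([442, 765, 258]) cube([212, 46, 24]);
translate([396, 517, 258]) cube([46, 248, 24]);
translate([654, 517, 258]) cube([46, 248, 24]);


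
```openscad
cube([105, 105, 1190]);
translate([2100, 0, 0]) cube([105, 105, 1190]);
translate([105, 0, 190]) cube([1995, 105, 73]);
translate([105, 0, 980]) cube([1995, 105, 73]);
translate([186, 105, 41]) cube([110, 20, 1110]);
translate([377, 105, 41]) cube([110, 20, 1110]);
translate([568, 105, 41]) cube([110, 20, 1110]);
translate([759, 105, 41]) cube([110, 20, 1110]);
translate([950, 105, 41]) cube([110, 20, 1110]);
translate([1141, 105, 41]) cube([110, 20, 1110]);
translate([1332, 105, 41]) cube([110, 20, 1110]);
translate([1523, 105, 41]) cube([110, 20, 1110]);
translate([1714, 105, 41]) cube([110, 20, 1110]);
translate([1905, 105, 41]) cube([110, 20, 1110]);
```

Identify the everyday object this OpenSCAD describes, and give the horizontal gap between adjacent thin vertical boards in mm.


A fence section. The picket gap is 81 mm.

Two posts, two rails, 10 pickets — a fence section. Span 1995 mm holds 10 pickets of 110 mm with 11 equal gaps: ⌊(1995 − 10·110) / 11⌋ = 81 mm.


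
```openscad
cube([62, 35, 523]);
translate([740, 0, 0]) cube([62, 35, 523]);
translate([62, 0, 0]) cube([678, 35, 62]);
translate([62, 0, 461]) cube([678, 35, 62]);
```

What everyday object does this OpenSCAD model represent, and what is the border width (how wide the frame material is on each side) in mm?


A picture frame. The border width is 62 mm.

Four thin pieces enclosing a rectangular opening — a picture frame. The two full-height stiles are 523 mm tall; the top rail sits at z = 461 and is 62 mm tall, so the border above the opening is 523 − 461 = 62 mm, matching the stile x-width.


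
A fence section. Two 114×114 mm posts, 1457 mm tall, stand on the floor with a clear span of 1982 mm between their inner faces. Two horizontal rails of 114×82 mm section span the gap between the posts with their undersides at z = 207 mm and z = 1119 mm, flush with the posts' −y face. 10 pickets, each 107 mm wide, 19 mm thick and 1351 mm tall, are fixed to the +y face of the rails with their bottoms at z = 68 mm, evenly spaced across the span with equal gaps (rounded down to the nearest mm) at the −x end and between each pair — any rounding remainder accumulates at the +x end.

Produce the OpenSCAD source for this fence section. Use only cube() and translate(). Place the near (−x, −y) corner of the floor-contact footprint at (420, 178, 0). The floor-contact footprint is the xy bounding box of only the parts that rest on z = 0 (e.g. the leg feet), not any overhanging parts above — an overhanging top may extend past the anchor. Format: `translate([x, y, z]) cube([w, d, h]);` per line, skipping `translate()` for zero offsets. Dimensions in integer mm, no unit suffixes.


translate([420, 178, 0]) cube([114, 114, 1457]);
translate([2516, 178, 0]) cube([114, 114, 1457]);
translate([534, 178, 207]) cube([1982, 114, 82]);
translate([534, 178, 1119]) cube([1982, 114, 82]);
translate([616, 292, 68]) cube([107, 19, 1351]);
translate([805, 292, 68]) cube([107, 19, 1351]);
translate([994, 292, 68]) cube([107, 19, 1351]);
translate([1183, 292, 68]) cube([107, 19, 1351]);
translate([1372, 292, 68]) cube([107, 19, 1351]);
translate([1561, 292, 68]) cube([107, 19, 1351]);
translate([1750, 292, 68]) cube([107, 19, 1351]);
translate([1939, 292, 68]) cube([107, 19, 1351]);
translate([2128, 292, 68]) cube([107, 19, 1351]);
translate([2317, 292, 68]) cube([107, 19, 1351]);


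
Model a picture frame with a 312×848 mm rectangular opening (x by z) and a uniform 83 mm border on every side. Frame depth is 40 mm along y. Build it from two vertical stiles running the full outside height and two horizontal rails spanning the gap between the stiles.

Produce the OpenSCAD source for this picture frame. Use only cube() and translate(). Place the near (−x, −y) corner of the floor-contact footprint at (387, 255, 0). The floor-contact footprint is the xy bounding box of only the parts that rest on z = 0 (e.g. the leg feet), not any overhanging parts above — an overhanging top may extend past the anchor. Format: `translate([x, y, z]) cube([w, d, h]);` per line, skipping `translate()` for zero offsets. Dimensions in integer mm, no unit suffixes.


translate([387, 255, 0]) cube([83, 40, 1014]);
translate([782, 255, 0]) cube([83, 40, 1014]);
translate([470, 255, 0]) cube([312, 40, 83]);
translate([470, 255, 931]) cube([312, 40, 83]);


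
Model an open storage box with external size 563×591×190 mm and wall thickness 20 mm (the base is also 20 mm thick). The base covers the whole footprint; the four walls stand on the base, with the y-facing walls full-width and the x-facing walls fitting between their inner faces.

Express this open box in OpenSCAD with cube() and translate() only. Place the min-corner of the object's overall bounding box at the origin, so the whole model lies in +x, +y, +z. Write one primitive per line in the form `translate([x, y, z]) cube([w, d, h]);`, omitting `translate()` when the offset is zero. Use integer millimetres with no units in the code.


cube([563, 591, 20]);
translate([0, 0, 20]) cube([563, 20, 170]);
translate([0, 571, 20]) cube([563, 20, 170]);
translate([0, 20, 20]) cube([20, 551, 170]);
translate([543, 20, 20]) cube([20, 551, 170]);


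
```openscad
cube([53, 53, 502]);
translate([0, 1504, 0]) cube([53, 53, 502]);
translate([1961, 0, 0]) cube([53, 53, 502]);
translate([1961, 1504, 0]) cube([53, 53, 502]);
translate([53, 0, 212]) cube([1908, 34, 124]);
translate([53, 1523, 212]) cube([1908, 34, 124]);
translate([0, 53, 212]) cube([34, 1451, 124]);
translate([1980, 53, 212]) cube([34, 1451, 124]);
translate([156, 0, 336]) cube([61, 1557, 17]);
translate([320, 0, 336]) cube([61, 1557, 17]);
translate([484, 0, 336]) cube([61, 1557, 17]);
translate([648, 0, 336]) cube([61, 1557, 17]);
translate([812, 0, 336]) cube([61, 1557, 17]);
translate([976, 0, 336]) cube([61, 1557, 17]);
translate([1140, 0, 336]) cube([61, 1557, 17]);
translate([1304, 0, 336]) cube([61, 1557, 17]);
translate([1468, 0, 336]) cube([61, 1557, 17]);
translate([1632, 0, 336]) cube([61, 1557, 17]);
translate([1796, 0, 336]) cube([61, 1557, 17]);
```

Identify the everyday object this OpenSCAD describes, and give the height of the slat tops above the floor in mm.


A bed frame. The slat-top height is 353 mm.

Four posts, four rails, and a row of slats — a bed frame. Slats sit on the rails at z = 212 + 124 = 336; with slat thickness 17, the top is 353 mm.


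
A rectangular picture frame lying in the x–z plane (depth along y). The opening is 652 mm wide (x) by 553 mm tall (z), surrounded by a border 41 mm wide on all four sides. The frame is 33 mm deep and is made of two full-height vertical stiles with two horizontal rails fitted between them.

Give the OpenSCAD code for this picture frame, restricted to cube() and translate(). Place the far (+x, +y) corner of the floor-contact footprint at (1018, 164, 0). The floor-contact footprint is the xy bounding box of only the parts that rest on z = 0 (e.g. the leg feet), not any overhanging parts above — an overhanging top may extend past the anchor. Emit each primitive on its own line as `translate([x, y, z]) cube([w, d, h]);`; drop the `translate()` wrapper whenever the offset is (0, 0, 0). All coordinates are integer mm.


translate([284, 131, 0]) cube([41, 33, 635]);
translate([977, 131, 0]) cube([41, 33, 635]);
translate([325, 131, 0]) cube([652, 33, 41]);
translate([325, 131, 594]) cube([652, 33, 41]);


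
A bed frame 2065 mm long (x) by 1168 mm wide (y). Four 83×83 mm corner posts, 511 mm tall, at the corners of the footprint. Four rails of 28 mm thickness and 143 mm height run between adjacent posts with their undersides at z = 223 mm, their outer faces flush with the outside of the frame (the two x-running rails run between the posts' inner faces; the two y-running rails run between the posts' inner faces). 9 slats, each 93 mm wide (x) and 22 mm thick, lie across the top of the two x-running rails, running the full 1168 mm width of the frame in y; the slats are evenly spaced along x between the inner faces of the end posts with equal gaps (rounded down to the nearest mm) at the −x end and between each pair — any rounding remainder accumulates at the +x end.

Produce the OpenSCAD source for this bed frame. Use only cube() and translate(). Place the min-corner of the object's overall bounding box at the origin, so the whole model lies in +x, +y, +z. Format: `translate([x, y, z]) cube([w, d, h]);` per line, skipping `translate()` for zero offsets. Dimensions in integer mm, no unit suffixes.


cube([83, 83, 511]);
translate([0, 1085, 0]) cube([83, 83, 511]);
translate([1982, 0, 0]) cube([83, 83, 511]);
translate([1982, 1085, 0]) cube([83, 83, 511]);
translate([83, 0, 223]) cube([1899, 28, 143]);
translate([83, 1140, 223]) cube([1899, 28, 143]);
translate([0, 83, 223]) cube([28, 1002, 143]);
translate([2037, 83, 223]) cube([28, 1002, 143]);
translate([189, 0, 366]) cube([93, 1168, 22]);
translate([388, 0, 366]) cube([93, 1168, 22]);
translate([587, 0, 366]) cube([93, 1168, 22]);
translate([786, 0, 366]) cube([93, 1168, 22]);
translate([985, 0, 366]) cube([93, 1168, 22]);
translate([1184, 0, 366]) cube([93, 1168, 22]);
translate([1383, 0, 366]) cube([93, 1168, 22]);
translate([1582, 0, 366]) cube([93, 1168, 22]);
translate([1781, 0, 366]) cube([93, 1168, 22]);


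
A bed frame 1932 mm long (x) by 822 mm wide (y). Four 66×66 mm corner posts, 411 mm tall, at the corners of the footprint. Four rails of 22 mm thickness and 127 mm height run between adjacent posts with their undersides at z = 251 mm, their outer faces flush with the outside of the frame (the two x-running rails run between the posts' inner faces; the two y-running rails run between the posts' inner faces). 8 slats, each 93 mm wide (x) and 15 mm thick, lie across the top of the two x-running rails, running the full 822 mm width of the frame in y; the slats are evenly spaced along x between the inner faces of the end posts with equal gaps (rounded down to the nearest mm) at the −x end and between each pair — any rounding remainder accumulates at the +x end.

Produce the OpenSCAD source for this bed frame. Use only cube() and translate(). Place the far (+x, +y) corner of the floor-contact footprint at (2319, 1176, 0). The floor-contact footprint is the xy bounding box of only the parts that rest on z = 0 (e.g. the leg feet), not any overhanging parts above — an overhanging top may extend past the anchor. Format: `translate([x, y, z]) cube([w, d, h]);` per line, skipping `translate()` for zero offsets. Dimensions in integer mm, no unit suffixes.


translate([387, 354, 0]) cube([66, 66, 411]);
translate([387, 1110, 0]) cube([66, 66, 411]);
translate([2253, 354, 0]) cube([66, 66, 411]);
translate([2253, 1110, 0]) cube([66, 66, 411]);
translate([453, 354, 251]) cube([1800, 22, 127]);
translate([453, 1154, 251]) cube([1800, 22, 127]);
translate([387, 420, 251]) cube([22, 690, 127]);
translate([2297, 420, 251]) cube([22, 690, 127]);
translate([570, 354, 378]) cube([93, 822, 15]);
translate([780, 354, 378]) cube([93, 822, 15]);
translate([990, 354, 378]) cube([93, 822, 15]);
translate([1200, 354, 378]) cube([93, 822, 15]);
translate([1410, 354, 378]) cube([93, 822, 15]);
translate([1620, 354, 378]) cube([93, 822, 15]);
translate([1830, 354, 378]) cube([93, 822, 15]);
translate([2040, 354, 378]) cube([93, 822, 15]);


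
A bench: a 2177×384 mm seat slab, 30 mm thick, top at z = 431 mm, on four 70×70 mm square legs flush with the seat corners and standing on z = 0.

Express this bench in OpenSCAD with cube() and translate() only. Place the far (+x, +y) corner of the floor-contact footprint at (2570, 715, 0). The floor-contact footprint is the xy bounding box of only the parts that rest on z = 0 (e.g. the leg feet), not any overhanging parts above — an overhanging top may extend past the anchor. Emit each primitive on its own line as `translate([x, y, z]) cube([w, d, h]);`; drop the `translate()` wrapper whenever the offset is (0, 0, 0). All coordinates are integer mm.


translate([393, 331, 401]) cube([2177, 384, 30]);
translate([393, 331, 0]) cube([70, 70, 401]);
translate([393, 645, 0]) cube([70, 70, 401]);
translate([2500, 331, 0]) cube([70, 70, 401]);
translate([2500, 645, 0]) cube([70, 70, 401]);


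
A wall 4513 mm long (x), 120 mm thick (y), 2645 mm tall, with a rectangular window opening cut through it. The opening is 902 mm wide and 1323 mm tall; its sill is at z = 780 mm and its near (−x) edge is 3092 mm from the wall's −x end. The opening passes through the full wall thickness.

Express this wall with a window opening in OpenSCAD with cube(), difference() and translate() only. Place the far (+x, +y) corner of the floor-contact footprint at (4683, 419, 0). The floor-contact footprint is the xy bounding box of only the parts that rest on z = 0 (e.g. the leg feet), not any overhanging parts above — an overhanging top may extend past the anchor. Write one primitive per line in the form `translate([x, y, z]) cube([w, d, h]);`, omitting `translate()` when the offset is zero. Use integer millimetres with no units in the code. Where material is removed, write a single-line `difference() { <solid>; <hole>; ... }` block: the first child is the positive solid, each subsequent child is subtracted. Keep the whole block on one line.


difference() { translate([170, 299, 0]) cube([4513, 120, 2645]); translate([3262, 299, 780]) cube([902, 120, 1323]); }


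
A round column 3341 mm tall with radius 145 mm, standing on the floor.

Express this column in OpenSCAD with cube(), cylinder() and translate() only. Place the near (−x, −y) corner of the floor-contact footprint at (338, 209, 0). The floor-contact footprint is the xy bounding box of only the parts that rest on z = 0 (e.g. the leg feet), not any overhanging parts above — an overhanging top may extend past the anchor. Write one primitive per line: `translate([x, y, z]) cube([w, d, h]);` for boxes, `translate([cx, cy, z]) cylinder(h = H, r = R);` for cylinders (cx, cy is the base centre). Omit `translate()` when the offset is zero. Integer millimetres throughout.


translate([483, 354, 0]) cylinder(h = 3341, r = 145);


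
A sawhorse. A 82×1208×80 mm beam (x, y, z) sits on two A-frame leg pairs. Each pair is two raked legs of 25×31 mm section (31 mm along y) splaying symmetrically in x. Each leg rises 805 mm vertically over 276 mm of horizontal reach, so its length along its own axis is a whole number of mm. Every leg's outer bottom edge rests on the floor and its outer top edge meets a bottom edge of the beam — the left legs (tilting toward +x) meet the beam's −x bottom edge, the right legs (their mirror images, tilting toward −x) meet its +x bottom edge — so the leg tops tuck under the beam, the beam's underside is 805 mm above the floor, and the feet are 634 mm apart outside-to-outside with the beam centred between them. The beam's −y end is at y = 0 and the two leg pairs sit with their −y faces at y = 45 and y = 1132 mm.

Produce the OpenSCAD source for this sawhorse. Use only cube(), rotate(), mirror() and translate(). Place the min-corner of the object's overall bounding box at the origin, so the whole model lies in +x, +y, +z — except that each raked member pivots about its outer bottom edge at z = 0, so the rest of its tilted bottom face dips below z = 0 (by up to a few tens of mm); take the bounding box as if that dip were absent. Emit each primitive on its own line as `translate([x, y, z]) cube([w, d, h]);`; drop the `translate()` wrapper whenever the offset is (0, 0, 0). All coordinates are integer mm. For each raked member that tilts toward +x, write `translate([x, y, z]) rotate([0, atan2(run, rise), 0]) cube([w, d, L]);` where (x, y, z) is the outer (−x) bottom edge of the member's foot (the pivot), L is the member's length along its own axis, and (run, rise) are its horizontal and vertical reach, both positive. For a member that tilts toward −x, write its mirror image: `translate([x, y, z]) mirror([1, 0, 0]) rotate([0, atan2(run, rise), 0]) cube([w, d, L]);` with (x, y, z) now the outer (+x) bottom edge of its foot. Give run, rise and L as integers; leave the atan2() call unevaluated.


// leg length = √(276² + 805²) = 851
// right-leg outer foot x = 2·276 + 82 = 634
// beam min-corner = (276, 0, 805)
translate([276, 0, 805]) cube([82, 1208, 80]);
translate([0, 45, 0]) rotate([0, atan2(276, 805), 0]) cube([25, 31, 851]);
translate([634, 45, 0]) mirror([1, 0, 0]) rotate([0, atan2(276, 805), 0]) cube([25, 31, 851]);
translate([0, 1132, 0]) rotate([0, atan2(276, 805), 0]) cube([25, 31, 851]);
translate([634, 1132, 0]) mirror([1, 0, 0]) rotate([0, atan2(276, 805), 0]) cube([25, 31, 851]);


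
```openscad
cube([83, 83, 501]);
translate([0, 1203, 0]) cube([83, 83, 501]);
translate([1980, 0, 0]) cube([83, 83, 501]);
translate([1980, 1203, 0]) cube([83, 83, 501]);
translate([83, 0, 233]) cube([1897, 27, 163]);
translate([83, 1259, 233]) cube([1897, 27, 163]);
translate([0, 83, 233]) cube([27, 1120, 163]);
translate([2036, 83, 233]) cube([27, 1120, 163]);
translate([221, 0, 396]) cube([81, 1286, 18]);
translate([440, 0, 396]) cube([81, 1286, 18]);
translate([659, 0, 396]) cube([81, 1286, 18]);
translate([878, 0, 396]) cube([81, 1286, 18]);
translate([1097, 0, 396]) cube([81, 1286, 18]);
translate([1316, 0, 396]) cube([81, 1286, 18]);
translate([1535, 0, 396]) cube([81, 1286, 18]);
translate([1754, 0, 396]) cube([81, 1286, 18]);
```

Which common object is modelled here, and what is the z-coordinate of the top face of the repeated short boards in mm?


A bed frame. The slat-top height is 414 mm.

Four posts, four rails, and a row of slats — a bed frame. Slats sit on the rails at z = 233 + 163 = 396; with slat thickness 18, the top is 414 mm.


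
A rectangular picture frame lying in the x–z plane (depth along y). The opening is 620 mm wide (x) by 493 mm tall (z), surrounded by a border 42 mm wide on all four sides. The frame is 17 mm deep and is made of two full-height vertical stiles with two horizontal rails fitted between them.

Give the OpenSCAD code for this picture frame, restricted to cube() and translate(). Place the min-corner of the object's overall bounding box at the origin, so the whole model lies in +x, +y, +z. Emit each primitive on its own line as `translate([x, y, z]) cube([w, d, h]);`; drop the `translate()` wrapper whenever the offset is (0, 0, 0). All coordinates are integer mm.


cube([42, 17, 577]);
translate([662, 0, 0]) cube([42, 17, 577]);
translate([42, 0, 0]) cube([620, 17, 42]);
translate([42, 0, 535]) cube([620, 17, 42]);


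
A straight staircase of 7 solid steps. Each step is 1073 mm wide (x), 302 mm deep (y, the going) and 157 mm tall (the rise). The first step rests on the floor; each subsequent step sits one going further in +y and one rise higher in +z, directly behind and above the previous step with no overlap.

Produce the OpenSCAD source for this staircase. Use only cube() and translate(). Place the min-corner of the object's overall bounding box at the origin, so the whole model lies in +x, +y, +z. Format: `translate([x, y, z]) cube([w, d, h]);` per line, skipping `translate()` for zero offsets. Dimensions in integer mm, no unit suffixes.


cube([1073, 302, 157]);
translate([0, 302, 157]) cube([1073, 302, 157]);
translate([0, 604, 314]) cube([1073, 302, 157]);
translate([0, 906, 471]) cube([1073, 302, 157]);
translate([0, 1208, 628]) cube([1073, 302, 157]);
translate([0, 1510, 785]) cube([1073, 302, 157]);
translate([0, 1812, 942]) cube([1073, 302, 157]);


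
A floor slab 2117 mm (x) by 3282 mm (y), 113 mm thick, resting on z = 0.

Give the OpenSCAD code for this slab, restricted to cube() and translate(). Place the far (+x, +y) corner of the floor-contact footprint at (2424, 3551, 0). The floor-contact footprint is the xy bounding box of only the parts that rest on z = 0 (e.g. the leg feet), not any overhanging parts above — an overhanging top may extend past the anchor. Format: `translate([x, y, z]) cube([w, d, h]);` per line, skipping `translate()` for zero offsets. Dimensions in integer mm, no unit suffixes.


translate([307, 269, 0]) cube([2117, 3282, 113]);


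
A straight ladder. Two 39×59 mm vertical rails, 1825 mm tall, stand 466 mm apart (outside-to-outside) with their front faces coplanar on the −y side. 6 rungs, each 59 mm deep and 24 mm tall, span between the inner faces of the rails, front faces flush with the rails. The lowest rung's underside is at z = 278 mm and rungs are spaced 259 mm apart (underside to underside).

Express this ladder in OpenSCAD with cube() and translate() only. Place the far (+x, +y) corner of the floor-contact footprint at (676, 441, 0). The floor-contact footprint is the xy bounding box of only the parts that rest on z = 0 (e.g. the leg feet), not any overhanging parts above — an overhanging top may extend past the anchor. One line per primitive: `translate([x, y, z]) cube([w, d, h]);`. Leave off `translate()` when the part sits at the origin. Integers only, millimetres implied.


translate([210, 382, 0]) cube([39, 59, 1825]);
translate([637, 382, 0]) cube([39, 59, 1825]);
translate([249, 382, 278]) cube([388, 59, 24]);
translate([249, 382, 537]) cube([388, 59, 24]);
translate([249, 382, 796]) cube([388, 59, 24]);
translate([249, 382, 1055]) cube([388, 59, 24]);
translate([249, 382, 1314]) cube([388, 59, 24]);
translate([249, 382, 1573]) cube([388, 59, 24]);


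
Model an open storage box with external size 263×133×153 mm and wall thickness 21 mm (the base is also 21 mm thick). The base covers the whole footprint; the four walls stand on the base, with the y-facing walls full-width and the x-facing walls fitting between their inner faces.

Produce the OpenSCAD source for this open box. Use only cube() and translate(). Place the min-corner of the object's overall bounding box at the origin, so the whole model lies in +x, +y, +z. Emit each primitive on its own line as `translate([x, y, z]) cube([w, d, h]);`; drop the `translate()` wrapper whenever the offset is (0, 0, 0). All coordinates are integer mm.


cube([263, 133, 21]);
translate([0, 0, 21]) cube([263, 21, 132]);
translate([0, 112, 21]) cube([263, 21, 132]);
translate([0, 21, 21]) cube([21, 91, 132]);
translate([242, 21, 21]) cube([21, 91, 132]);


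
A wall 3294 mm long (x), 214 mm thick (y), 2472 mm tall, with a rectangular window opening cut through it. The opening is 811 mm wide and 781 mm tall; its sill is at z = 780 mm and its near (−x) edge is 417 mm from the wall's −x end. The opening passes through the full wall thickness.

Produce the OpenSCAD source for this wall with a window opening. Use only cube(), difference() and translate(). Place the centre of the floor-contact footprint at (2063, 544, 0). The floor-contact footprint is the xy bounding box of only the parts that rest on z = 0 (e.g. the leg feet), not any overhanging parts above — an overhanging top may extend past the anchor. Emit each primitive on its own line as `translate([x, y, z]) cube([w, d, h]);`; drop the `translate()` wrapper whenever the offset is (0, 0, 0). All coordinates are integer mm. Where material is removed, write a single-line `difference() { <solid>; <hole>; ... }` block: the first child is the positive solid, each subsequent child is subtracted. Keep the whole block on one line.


difference() { translate([416, 437, 0]) cube([3294, 214, 2472]); translate([833, 437, 780]) cube([811, 214, 781]); }


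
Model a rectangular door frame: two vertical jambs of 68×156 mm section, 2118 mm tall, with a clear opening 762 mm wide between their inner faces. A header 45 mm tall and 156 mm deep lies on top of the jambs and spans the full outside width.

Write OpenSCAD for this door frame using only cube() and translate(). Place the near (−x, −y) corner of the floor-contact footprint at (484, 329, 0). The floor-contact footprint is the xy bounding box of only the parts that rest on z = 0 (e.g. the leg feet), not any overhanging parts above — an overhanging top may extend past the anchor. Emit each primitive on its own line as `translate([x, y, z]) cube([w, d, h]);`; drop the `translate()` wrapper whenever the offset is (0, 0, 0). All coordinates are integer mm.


translate([484, 329, 0]) cube([68, 156, 2118]);
translate([1314, 329, 0]) cube([68, 156, 2118]);
translate([484, 329, 2118]) cube([898, 156, 45]);


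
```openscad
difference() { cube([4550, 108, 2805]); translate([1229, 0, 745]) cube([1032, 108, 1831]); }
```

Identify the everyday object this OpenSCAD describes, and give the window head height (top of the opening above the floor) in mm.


A wall with a window opening. The window head height is 2576 mm.

A wall with a rectangular opening subtracted — a window. Sill at z = 745, opening 1831 mm tall, so the head is at 745 + 1831 = 2576 mm.


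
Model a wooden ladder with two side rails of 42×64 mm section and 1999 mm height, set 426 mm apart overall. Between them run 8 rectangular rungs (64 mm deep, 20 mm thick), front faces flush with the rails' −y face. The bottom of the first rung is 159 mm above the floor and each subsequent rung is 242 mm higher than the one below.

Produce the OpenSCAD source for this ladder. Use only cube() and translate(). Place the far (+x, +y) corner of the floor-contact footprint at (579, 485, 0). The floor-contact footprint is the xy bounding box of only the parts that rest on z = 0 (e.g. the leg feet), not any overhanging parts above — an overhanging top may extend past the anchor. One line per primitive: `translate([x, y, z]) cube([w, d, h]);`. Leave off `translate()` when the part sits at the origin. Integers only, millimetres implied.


translate([153, 421, 0]) cube([42, 64, 1999]);
translate([537, 421, 0]) cube([42, 64, 1999]);
translate([195, 421, 159]) cube([342, 64, 20]);
translate([195, 421, 401]) cube([342, 64, 20]);
translate([195, 421, 643]) cube([342, 64, 20]);
translate([195, 421, 885]) cube([342, 64, 20]);
translate([195, 421, 1127]) cube([342, 64, 20]);
translate([195, 421, 1369]) cube([342, 64, 20]);
translate([195, 421, 1611]) cube([342, 64, 20]);
translate([195, 421, 1853]) cube([342, 64, 20]);


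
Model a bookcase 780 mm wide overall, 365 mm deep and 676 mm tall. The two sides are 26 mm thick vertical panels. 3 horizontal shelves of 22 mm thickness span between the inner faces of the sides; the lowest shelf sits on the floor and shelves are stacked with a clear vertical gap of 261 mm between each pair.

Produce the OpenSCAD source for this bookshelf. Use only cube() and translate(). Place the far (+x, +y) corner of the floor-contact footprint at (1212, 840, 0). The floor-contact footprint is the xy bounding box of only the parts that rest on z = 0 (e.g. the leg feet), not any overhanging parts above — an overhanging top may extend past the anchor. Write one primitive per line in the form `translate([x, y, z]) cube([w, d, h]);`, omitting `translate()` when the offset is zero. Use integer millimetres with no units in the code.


translate([432, 475, 0]) cube([26, 365, 676]);
translate([1186, 475, 0]) cube([26, 365, 676]);
translate([458, 475, 0]) cube([728, 365, 22]);
translate([458, 475, 283]) cube([728, 365, 22]);
translate([458, 475, 566]) cube([728, 365, 22]);


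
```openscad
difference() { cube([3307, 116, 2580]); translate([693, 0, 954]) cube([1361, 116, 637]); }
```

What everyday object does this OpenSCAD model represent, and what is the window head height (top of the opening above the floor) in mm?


A wall with a window opening. The window head height is 1591 mm.

A wall with a rectangular opening subtracted — a window. Sill at z = 954, opening 637 mm tall, so the head is at 954 + 637 = 1591 mm.


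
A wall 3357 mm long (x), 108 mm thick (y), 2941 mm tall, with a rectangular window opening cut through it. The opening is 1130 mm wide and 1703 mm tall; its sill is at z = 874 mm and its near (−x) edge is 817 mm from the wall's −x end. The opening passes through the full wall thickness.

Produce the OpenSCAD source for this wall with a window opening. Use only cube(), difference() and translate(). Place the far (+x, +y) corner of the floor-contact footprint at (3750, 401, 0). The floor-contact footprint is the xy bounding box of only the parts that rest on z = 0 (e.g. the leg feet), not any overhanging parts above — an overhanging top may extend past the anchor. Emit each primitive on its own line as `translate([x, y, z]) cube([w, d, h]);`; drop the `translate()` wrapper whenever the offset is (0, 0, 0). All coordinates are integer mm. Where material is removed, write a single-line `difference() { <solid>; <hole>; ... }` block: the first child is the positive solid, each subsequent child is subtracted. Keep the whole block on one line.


difference() { translate([393, 293, 0]) cube([3357, 108, 2941]); translate([1210, 293, 874]) cube([1130, 108, 1703]); }


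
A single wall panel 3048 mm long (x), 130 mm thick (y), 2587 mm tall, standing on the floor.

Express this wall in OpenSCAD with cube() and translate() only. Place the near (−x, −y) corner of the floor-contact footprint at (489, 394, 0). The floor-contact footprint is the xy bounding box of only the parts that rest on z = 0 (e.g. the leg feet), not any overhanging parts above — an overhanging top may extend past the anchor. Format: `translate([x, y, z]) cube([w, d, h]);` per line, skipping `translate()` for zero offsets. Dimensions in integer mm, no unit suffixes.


translate([489, 394, 0]) cube([3048, 130, 2587]);


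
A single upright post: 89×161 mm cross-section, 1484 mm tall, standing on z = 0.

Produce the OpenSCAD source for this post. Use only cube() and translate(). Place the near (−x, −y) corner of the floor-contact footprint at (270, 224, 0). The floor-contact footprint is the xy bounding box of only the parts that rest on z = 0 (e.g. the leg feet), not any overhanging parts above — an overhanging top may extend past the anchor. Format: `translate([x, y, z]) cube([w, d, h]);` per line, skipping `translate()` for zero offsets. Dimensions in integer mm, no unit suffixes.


translate([270, 224, 0]) cube([89, 161, 1484]);


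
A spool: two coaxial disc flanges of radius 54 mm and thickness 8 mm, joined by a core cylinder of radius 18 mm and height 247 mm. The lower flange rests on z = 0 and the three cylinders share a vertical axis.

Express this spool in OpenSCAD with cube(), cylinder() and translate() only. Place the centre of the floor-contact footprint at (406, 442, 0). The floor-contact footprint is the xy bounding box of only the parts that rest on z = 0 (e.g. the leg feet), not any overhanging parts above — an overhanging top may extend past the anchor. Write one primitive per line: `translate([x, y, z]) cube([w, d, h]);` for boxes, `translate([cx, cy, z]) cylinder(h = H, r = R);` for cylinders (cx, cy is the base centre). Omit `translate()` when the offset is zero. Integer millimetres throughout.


translate([406, 442, 0]) cylinder(h = 8, r = 54);
translate([406, 442, 8]) cylinder(h = 247, r = 18);
translate([406, 442, 255]) cylinder(h = 8, r = 54);


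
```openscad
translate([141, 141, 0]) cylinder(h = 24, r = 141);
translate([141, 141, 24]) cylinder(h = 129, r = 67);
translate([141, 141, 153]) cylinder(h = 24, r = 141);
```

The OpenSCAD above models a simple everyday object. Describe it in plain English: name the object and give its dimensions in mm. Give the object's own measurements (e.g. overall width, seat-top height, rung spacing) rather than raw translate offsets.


A spool: two coaxial disc flanges of radius 141 mm and thickness 24 mm, joined by a core cylinder of radius 67 mm and height 129 mm. The lower flange rests on z = 0 and the three cylinders share a vertical axis.


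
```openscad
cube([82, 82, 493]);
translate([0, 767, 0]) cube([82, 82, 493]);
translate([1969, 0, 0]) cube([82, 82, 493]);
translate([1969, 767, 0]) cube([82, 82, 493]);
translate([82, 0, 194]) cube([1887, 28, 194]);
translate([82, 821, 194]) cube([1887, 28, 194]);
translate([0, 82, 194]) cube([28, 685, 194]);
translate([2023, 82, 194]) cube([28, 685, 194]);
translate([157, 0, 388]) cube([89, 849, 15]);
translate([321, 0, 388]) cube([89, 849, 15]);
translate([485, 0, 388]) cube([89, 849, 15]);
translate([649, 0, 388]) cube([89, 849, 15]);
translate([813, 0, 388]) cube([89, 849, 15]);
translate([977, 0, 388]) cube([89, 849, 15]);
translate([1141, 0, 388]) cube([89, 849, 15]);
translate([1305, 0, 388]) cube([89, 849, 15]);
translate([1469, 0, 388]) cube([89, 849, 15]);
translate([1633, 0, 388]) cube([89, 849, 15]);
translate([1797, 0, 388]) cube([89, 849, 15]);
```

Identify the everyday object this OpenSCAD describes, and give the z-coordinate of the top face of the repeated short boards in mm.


A bed frame. The slat-top height is 403 mm.

Four posts, four rails, and a row of slats — a bed frame. Slats sit on the rails at z = 194 + 194 = 388; with slat thickness 15, the top is 403 mm.


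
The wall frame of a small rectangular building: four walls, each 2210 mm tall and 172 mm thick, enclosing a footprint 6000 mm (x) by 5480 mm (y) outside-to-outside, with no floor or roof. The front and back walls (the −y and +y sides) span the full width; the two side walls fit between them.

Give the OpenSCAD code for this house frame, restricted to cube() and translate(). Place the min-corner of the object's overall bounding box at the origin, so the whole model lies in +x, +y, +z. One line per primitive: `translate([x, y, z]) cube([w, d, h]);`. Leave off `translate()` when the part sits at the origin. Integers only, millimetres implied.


cube([6000, 172, 2210]);
translate([0, 5308, 0]) cube([6000, 172, 2210]);
translate([0, 172, 0]) cube([172, 5136, 2210]);
translate([5828, 172, 0]) cube([172, 5136, 2210]);


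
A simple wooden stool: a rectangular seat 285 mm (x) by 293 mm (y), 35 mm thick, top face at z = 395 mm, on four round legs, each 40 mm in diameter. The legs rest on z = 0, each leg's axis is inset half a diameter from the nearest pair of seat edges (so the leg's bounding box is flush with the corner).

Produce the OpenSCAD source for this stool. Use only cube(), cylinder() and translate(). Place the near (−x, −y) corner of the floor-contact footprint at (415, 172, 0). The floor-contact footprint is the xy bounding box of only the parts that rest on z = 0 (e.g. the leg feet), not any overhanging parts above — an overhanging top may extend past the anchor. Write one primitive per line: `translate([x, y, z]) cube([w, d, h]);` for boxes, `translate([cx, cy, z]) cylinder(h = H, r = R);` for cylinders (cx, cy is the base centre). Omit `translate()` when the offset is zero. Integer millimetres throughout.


translate([415, 172, 360]) cube([285, 293, 35]);
translate([435, 192, 0]) cylinder(h = 360, r = 20);
translate([680, 192, 0]) cylinder(h = 360, r = 20);
translate([435, 445, 0]) cylinder(h = 360, r = 20);
translate([680, 445, 0]) cylinder(h = 360, r = 20);


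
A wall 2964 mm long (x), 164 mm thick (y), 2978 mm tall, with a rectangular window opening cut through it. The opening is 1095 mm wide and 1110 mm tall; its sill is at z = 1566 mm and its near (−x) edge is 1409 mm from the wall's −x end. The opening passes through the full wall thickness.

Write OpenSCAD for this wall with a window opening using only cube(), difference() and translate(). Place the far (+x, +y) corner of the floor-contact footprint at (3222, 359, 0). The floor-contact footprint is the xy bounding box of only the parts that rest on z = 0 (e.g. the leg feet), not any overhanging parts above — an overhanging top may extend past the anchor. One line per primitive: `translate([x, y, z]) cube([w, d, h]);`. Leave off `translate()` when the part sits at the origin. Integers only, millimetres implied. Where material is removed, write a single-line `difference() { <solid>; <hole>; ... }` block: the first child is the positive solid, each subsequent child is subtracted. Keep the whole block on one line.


difference() { translate([258, 195, 0]) cube([2964, 164, 2978]); translate([1667, 195, 1566]) cube([1095, 164, 1110]); }
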